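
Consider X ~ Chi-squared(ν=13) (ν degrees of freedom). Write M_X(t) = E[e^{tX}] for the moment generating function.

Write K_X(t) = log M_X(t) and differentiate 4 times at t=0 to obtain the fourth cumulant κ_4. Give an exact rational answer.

κ_4 = K^(4)(0) = 624

M_X(t) = (1 - 2*t)^(-13/2)
K_X(t) = log M_X(t) = -13*log(1 - 2*t)/2
K^(4)(t) = 624/(16*t^4 - 32*t^3 + 24*t^2 - 8*t + 1)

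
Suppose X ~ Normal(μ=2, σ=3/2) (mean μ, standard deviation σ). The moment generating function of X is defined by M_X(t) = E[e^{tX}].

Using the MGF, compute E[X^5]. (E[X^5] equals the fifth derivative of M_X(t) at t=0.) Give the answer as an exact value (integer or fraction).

M_X(t) = e^(9*t^2/8 + 2*t)

E[X^5] = M^(5)(0) = 2911/8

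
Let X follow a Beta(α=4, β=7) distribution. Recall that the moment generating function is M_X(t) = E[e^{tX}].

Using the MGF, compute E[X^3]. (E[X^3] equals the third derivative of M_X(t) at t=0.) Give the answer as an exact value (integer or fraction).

M_X(t) = ₁F₁(4; 11; t)
M^(3)(t) = 10*₁F₁(7; 14; t)/143

E[X^3] = M^(3)(0) = 10/143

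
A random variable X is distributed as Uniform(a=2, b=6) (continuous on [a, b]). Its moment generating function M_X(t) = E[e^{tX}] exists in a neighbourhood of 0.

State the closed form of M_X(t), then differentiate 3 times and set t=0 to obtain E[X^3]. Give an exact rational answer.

E[X^3] = D^3[M](0) = 80

M_X(t) = (e^(6*t) - e^(2*t))/(4*t)
D^3[M](t) = (108*t^3*e^(6*t) - 4*t^3*e^(2*t) - 54*t^2*e^(6*t) + 6*t^2*e^(2*t) + 18*t*e^(6*t) - 6*t*e^(2*t) - 3*e^(6*t) + 3*e^(2*t))/(2*t^4)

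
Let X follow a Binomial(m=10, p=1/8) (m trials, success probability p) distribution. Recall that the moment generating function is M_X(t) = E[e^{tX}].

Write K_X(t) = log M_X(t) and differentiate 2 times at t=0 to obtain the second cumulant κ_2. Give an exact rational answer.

M_X(t) = (e^(t)/8 + 7/8)^10
K_X(t) = log M_X(t) = 10*log(e^(t)/8 + 7/8)
D^2[K](t) = 70*e^(t)/(e^(2*t) + 14*e^(t) + 49)

κ_2 = D^2[K](0) = 35/32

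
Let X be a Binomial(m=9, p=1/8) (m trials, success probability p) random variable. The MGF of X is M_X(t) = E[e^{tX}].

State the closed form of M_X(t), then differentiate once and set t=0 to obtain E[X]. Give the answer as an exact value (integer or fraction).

E[X] = D[M](0) = 9/8

M_X(t) = (e^(t)/8 + 7/8)^9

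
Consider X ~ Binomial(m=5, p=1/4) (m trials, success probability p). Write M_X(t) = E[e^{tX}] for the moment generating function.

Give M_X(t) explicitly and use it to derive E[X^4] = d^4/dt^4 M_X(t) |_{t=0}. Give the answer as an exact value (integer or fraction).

E[X^4] = d^4M/dt^4 |_{t=0} = 515/32

M_X(t) = (e^(t)/4 + 3/4)^5
dM/dt = 5*e^(5*t)/1024 + 15*e^(4*t)/256 + 135*e^(3*t)/512 + 135*e^(2*t)/256 + 405*e^(t)/1024
d^2M/dt^2 = 25*e^(5*t)/1024 + 15*e^(4*t)/64 + 405*e^(3*t)/512 + 135*e^(2*t)/128 + 405*e^(t)/1024
d^3M/dt^3 = 125*e^(5*t)/1024 + 15*e^(4*t)/16 + 1215*e^(3*t)/512 + 135*e^(2*t)/64 + 405*e^(t)/1024
d^4M/dt^4 = 625*e^(5*t)/1024 + 15*e^(4*t)/4 + 3645*e^(3*t)/512 + 135*e^(2*t)/32 + 405*e^(t)/1024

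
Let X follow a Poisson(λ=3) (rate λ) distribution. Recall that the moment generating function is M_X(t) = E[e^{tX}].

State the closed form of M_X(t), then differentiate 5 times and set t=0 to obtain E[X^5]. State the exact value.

E[X^5] = M′′′′′(0) = 1866

M_X(t) = e^(3*e^(t) - 3)
M′(t) = 3*e^(-3)*e^(t)*e^(3*e^(t))
M′′(t) = (9*e^(2*t)*e^(3*e^(t)) + 3*e^(t)*e^(3*e^(t)))*e^(-3)
M′′′(t) = (27*e^(3*t)*e^(3*e^(t)) + 27*e^(2*t)*e^(3*e^(t)) + 3*e^(t)*e^(3*e^(t)))*e^(-3)
M′′′′(t) = (81*e^(4*t)*e^(3*e^(t)) + 162*e^(3*t)*e^(3*e^(t)) + 63*e^(2*t)*e^(3*e^(t)) + 3*e^(t)*e^(3*e^(t)))*e^(-3)
M′′′′′(t) = (243*e^(5*t)*e^(3*e^(t)) + 810*e^(4*t)*e^(3*e^(t)) + 675*e^(3*t)*e^(3*e^(t)) + 135*e^(2*t)*e^(3*e^(t)) + 3*e^(t)*e^(3*e^(t)))*e^(-3)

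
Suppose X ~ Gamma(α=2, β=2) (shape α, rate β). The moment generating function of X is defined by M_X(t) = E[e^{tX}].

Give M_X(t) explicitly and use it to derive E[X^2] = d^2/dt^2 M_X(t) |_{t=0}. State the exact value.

M_X(t) = 4/(2 - t)^2
dM/dt = -8/(t^3 - 6*t^2 + 12*t - 8)
d^2M/dt^2 = 24/(t^4 - 8*t^3 + 24*t^2 - 32*t + 16)

E[X^2] = d^2M/dt^2 |_{t=0} = 3/2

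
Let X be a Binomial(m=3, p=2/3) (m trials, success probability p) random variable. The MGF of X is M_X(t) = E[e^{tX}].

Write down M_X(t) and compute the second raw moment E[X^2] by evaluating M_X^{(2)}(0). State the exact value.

M_X(t) = (2*e^(t)/3 + 1/3)^3
D^2[M](t) = 8*e^(3*t)/3 + 16*e^(2*t)/9 + 2*e^(t)/9

E[X^2] = D^2[M](0) = 14/3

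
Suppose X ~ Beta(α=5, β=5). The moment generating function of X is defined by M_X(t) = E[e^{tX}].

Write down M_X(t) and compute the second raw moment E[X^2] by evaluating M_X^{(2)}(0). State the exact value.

E[X^2] = D^2[M](0) = 3/11

M_X(t) = ₁F₁(5; 10; t)
D^2[M](t) = 3*₁F₁(7; 12; t)/11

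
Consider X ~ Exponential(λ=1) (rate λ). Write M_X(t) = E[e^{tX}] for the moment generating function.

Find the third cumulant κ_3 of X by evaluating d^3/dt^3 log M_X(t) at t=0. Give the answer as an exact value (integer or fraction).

M_X(t) = 1/(1 - t)
K_X(t) = log M_X(t) = -log(1 - t)
D^3[K](t) = -2/(t^3 - 3*t^2 + 3*t - 1)

κ_3 = D^3[K](0) = 2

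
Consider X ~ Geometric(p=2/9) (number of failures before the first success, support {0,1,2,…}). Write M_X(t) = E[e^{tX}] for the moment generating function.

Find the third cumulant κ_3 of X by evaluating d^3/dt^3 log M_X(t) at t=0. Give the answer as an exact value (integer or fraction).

κ_3 = K′′′(0) = 126

M_X(t) = 2/(9*(1 - 7*e^(t)/9))
K_X(t) = log M_X(t) = -log(1 - 7*e^(t)/9) - 2*log(3) + log(2)
K′(t) = -7*e^(t)/(7*e^(t) - 9)
K′′(t) = 63*e^(t)/(49*e^(2*t) - 126*e^(t) + 81)
K′′′(t) = (-441*e^(2*t) - 567*e^(t))/(343*e^(3*t) - 1323*e^(2*t) + 1701*e^(t) - 729)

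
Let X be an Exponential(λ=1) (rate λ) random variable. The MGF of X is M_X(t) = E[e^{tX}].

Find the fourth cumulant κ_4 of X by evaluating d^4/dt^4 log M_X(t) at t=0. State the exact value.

κ_4 = K′′′′(0) = 6

M_X(t) = 1/(1 - t)
K_X(t) = log M_X(t) = -log(1 - t)
K′(t) = -1/(t - 1)
K′′(t) = 1/(t^2 - 2*t + 1)
K′′′(t) = -2/(t^3 - 3*t^2 + 3*t - 1)
K′′′′(t) = 6/(t^4 - 4*t^3 + 6*t^2 - 4*t + 1)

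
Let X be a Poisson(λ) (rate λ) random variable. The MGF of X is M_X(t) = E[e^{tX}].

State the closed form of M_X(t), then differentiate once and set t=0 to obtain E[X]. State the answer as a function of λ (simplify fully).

E[X] = M′(0) = λ

M_X(t) = e^(λ*(e^(t) - 1))
M′(t) = λ*e^(-λ)*e^(t)*e^(λ*e^(t))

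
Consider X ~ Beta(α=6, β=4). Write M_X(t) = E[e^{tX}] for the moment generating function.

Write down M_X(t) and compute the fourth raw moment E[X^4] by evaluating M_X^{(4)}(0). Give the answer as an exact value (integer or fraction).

M_X(t) = ₁F₁(6; 10; t)
M′(t) = 3*₁F₁(7; 11; t)/5
M′′(t) = 21*₁F₁(8; 12; t)/55
M′′′(t) = 14*₁F₁(9; 13; t)/55
M′′′′(t) = 126*₁F₁(10; 14; t)/715

E[X^4] = M′′′′(0) = 126/715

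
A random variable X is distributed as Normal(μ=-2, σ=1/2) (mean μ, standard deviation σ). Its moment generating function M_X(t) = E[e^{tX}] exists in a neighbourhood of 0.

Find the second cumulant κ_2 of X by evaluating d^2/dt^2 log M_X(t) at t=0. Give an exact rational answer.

κ_2 = K^(2)(0) = 1/4

M_X(t) = e^(t^2/8 - 2*t)
K_X(t) = log M_X(t) = t^2/8 - 2*t
K^(2)(t) = 1/4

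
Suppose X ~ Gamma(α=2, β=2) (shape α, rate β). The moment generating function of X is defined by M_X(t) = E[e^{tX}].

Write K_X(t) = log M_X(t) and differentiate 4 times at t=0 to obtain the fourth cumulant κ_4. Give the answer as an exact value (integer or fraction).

κ_4 = K′′′′(0) = 3/4

M_X(t) = 4/(2 - t)^2
K_X(t) = log M_X(t) = -2*log(2 - t) + 2*log(2)
K′(t) = -2/(t - 2)
K′′(t) = 2/(t^2 - 4*t + 4)
K′′′(t) = -4/(t^3 - 6*t^2 + 12*t - 8)
K′′′′(t) = 12/(t^4 - 8*t^3 + 24*t^2 - 32*t + 16)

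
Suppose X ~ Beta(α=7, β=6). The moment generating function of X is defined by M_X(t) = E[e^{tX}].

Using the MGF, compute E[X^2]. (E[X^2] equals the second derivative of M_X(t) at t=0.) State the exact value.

M_X(t) = ₁F₁(7; 13; t)
D^2[M](t) = 4*₁F₁(9; 15; t)/13

E[X^2] = D^2[M](0) = 4/13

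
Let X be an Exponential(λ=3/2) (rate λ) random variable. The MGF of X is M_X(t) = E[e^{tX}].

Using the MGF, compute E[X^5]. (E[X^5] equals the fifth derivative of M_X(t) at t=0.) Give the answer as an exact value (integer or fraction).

E[X^5] = d^5M/dt^5 |_{t=0} = 1280/81

M_X(t) = 3/(2*(3/2 - t))
dM/dt = 6/(4*t^2 - 12*t + 9)
d^2M/dt^2 = -24/(8*t^3 - 36*t^2 + 54*t - 27)
d^3M/dt^3 = 144/(16*t^4 - 96*t^3 + 216*t^2 - 216*t + 81)
d^4M/dt^4 = -1152/(32*t^5 - 240*t^4 + 720*t^3 - 1080*t^2 + 810*t - 243)
d^5M/dt^5 = 11520/(64*t^6 - 576*t^5 + 2160*t^4 - 4320*t^3 + 4860*t^2 - 2916*t + 729)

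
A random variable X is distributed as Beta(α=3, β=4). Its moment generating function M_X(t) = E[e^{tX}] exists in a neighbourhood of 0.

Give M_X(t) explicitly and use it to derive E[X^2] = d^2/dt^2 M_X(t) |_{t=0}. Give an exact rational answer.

M_X(t) = ₁F₁(3; 7; t)
M′(t) = 3*₁F₁(4; 8; t)/7
M′′(t) = 3*₁F₁(5; 9; t)/14

E[X^2] = M′′(0) = 3/14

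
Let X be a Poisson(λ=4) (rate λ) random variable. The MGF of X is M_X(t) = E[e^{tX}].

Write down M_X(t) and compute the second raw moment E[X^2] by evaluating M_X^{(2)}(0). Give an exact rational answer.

M_X(t) = e^(4*e^(t) - 4)
M^(2)(t) = (16*e^(2*t)*e^(4*e^(t)) + 4*e^(t)*e^(4*e^(t)))*e^(-4)

E[X^2] = M^(2)(0) = 20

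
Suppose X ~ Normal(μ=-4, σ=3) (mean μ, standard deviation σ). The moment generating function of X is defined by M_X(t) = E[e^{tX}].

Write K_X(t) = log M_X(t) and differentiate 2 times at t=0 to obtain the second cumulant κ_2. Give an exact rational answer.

M_X(t) = e^(9*t^2/2 - 4*t)
K_X(t) = log M_X(t) = 9*t^2/2 - 4*t
K′(t) = 9*t - 4
K′′(t) = 9

κ_2 = K′′(0) = 9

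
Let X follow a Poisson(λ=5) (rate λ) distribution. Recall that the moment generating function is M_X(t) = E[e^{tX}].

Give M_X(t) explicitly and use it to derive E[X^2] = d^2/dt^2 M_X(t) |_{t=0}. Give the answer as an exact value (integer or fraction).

E[X^2] = d^2M/dt^2 |_{t=0} = 30

M_X(t) = e^(5*e^(t) - 5)
dM/dt = 5*e^(-5)*e^(t)*e^(5*e^(t))
d^2M/dt^2 = (25*e^(2*t)*e^(5*e^(t)) + 5*e^(t)*e^(5*e^(t)))*e^(-5)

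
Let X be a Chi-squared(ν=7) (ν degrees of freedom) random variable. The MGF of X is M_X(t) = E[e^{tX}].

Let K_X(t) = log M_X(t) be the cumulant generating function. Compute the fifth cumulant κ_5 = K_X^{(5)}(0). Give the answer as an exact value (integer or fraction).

κ_5 = K^(5)(0) = 2688

M_X(t) = (1 - 2*t)^(-7/2)
K_X(t) = log M_X(t) = -7*log(1 - 2*t)/2
K^(5)(t) = -2688/(32*t^5 - 80*t^4 + 80*t^3 - 40*t^2 + 10*t - 1)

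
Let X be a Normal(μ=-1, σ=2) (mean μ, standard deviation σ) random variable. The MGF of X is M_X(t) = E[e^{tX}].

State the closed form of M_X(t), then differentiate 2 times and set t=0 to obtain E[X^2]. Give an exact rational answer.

M_X(t) = e^(2*t^2 - t)
M^(2)(t) = (16*t^2*e^(2*t^2) - 8*t*e^(2*t^2) + 5*e^(2*t^2))*e^(-t)

E[X^2] = M^(2)(0) = 5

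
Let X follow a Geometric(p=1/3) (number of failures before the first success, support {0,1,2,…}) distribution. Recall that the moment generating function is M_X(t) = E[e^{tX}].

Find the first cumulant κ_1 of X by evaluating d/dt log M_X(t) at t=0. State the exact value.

M_X(t) = 1/(3*(1 - 2*e^(t)/3))
K_X(t) = log M_X(t) = -log(1 - 2*e^(t)/3) - log(3)
K′(t) = -2*e^(t)/(2*e^(t) - 3)

κ_1 = K′(0) = 2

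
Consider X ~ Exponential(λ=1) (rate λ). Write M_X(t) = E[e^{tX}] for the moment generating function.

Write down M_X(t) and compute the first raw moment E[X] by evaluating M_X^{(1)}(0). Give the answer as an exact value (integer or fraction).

M_X(t) = 1/(1 - t)
dM/dt = 1/(t^2 - 2*t + 1)

E[X] = dM/dt |_{t=0} = 1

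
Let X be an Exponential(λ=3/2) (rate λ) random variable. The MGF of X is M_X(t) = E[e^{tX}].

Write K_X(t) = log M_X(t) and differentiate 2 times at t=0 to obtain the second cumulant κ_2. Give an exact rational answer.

M_X(t) = 3/(2*(3/2 - t))
K_X(t) = log M_X(t) = -log(3/2 - t) - log(2) + log(3)
K′(t) = -2/(2*t - 3)
K′′(t) = 4/(4*t^2 - 12*t + 9)

κ_2 = K′′(0) = 4/9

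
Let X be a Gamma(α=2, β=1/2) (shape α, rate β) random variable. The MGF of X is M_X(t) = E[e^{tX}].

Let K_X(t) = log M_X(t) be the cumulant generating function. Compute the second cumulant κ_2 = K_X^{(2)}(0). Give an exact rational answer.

M_X(t) = 1/(4*(1/2 - t)^2)
K_X(t) = log M_X(t) = -2*log(1/2 - t) - 2*log(2)
dK/dt = -4/(2*t - 1)
d^2K/dt^2 = 8/(4*t^2 - 4*t + 1)

κ_2 = d^2K/dt^2 |_{t=0} = 8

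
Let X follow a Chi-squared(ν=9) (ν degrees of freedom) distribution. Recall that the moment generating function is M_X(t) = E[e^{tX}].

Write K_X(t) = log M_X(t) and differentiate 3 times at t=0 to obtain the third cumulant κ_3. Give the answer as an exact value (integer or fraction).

M_X(t) = (1 - 2*t)^(-9/2)
K_X(t) = log M_X(t) = -9*log(1 - 2*t)/2
D^3[K](t) = -72/(8*t^3 - 12*t^2 + 6*t - 1)

κ_3 = D^3[K](0) = 72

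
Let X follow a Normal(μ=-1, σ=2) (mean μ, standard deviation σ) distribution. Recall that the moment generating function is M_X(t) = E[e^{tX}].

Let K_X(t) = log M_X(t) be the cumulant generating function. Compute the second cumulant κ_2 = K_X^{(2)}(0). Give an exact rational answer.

M_X(t) = e^(2*t^2 - t)
K_X(t) = log M_X(t) = 2*t^2 - t
K′(t) = 4*t - 1
K′′(t) = 4

κ_2 = K′′(0) = 4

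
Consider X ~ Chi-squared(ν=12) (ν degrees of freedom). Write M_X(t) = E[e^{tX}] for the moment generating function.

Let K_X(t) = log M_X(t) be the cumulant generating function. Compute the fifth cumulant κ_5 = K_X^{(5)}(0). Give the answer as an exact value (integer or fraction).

M_X(t) = (1 - 2*t)^(-6)
K_X(t) = log M_X(t) = -6*log(1 - 2*t)
K′(t) = -12/(2*t - 1)
K′′(t) = 24/(4*t^2 - 4*t + 1)
K′′′(t) = -96/(8*t^3 - 12*t^2 + 6*t - 1)
K′′′′(t) = 576/(16*t^4 - 32*t^3 + 24*t^2 - 8*t + 1)
K′′′′′(t) = -4608/(32*t^5 - 80*t^4 + 80*t^3 - 40*t^2 + 10*t - 1)

κ_5 = K′′′′′(0) = 4608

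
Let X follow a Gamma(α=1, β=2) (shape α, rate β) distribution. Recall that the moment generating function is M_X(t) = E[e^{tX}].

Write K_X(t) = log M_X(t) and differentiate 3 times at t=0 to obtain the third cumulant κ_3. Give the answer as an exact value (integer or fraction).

M_X(t) = 2/(2 - t)
K_X(t) = log M_X(t) = -log(2 - t) + log(2)
D^3[K](t) = -2/(t^3 - 6*t^2 + 12*t - 8)

κ_3 = D^3[K](0) = 1/4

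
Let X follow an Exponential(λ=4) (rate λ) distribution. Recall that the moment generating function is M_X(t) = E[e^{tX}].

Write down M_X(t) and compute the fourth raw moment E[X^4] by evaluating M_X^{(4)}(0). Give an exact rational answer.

M_X(t) = 4/(4 - t)
M′(t) = 4/(t^2 - 8*t + 16)
M′′(t) = -8/(t^3 - 12*t^2 + 48*t - 64)
M′′′(t) = 24/(t^4 - 16*t^3 + 96*t^2 - 256*t + 256)
M′′′′(t) = -96/(t^5 - 20*t^4 + 160*t^3 - 640*t^2 + 1280*t - 1024)

E[X^4] = M′′′′(0) = 3/32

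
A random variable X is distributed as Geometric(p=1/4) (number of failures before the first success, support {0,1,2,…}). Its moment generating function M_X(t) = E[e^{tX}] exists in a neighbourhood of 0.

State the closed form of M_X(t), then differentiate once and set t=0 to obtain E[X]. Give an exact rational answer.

E[X] = dM/dt |_{t=0} = 3

M_X(t) = 1/(4*(1 - 3*e^(t)/4))
dM/dt = 3*e^(t)/(9*e^(2*t) - 24*e^(t) + 16)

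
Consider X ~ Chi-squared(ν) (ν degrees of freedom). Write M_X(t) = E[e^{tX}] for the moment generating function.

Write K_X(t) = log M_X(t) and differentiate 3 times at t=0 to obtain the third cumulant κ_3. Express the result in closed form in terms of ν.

κ_3 = K′′′(0) = 8*ν

M_X(t) = (1 - 2*t)^(-ν/2)
K_X(t) = log M_X(t) = -ν*log(1 - 2*t)/2
K′(t) = -ν/(2*t - 1)
K′′(t) = 2*ν/(4*t^2 - 4*t + 1)
K′′′(t) = -8*ν/(8*t^3 - 12*t^2 + 6*t - 1)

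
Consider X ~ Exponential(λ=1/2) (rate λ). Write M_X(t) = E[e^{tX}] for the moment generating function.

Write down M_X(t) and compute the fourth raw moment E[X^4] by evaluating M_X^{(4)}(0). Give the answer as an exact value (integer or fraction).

M_X(t) = 1/(2*(1/2 - t))
dM/dt = 2/(4*t^2 - 4*t + 1)
d^2M/dt^2 = -8/(8*t^3 - 12*t^2 + 6*t - 1)
d^3M/dt^3 = 48/(16*t^4 - 32*t^3 + 24*t^2 - 8*t + 1)
d^4M/dt^4 = -384/(32*t^5 - 80*t^4 + 80*t^3 - 40*t^2 + 10*t - 1)

E[X^4] = d^4M/dt^4 |_{t=0} = 384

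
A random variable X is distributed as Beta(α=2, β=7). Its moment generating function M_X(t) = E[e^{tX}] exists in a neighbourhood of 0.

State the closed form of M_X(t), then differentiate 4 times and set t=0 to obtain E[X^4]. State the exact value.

M_X(t) = ₁F₁(2; 9; t)
dM/dt = 2*₁F₁(3; 10; t)/9
d^2M/dt^2 = ₁F₁(4; 11; t)/15
d^3M/dt^3 = 4*₁F₁(5; 12; t)/165
d^4M/dt^4 = ₁F₁(6; 13; t)/99

E[X^4] = d^4M/dt^4 |_{t=0} = 1/99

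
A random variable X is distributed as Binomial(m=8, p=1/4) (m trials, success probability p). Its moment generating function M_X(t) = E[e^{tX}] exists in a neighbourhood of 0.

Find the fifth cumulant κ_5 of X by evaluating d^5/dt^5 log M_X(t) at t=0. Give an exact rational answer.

M_X(t) = (e^(t)/4 + 3/4)^8
K_X(t) = log M_X(t) = 8*log(e^(t)/4 + 3/4)
D^5[K](t) = (-24*e^(4*t) + 792*e^(3*t) - 2376*e^(2*t) + 648*e^(t))/(e^(5*t) + 15*e^(4*t) + 90*e^(3*t) + 270*e^(2*t) + 405*e^(t) + 243)

κ_5 = D^5[K](0) = -15/16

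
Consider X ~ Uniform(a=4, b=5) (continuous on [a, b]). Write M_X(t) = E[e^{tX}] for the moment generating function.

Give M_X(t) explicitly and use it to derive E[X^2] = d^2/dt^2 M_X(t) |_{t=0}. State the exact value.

M_X(t) = (e^(5*t) - e^(4*t))/t
M′(t) = (5*t*e^(5*t) - 4*t*e^(4*t) - e^(5*t) + e^(4*t))/t^2
M′′(t) = (25*t^2*e^(5*t) - 16*t^2*e^(4*t) - 10*t*e^(5*t) + 8*t*e^(4*t) + 2*e^(5*t) - 2*e^(4*t))/t^3

E[X^2] = M′′(0) = 61/3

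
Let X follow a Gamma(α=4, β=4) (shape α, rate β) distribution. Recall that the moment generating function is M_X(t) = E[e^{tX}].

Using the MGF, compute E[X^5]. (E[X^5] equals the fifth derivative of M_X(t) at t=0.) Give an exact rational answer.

E[X^5] = M^(5)(0) = 105/16

M_X(t) = 256/(4 - t)^4
M^(5)(t) = -1720320/(t^9 - 36*t^8 + 576*t^7 - 5376*t^6 + 32256*t^5 - 129024*t^4 + 344064*t^3 - 589824*t^2 + 589824*t - 262144)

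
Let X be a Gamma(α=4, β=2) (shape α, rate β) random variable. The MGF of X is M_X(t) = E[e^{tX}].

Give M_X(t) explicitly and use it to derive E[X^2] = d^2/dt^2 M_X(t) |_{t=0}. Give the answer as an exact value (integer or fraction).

E[X^2] = M′′(0) = 5

M_X(t) = 16/(2 - t)^4
M′(t) = -64/(t^5 - 10*t^4 + 40*t^3 - 80*t^2 + 80*t - 32)
M′′(t) = 320/(t^6 - 12*t^5 + 60*t^4 - 160*t^3 + 240*t^2 - 192*t + 64)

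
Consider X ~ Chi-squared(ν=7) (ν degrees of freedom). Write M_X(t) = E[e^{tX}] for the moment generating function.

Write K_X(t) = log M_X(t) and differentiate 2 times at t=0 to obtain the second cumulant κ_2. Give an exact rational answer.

M_X(t) = (1 - 2*t)^(-7/2)
K_X(t) = log M_X(t) = -7*log(1 - 2*t)/2
D^2[K](t) = 14/(4*t^2 - 4*t + 1)

κ_2 = D^2[K](0) = 14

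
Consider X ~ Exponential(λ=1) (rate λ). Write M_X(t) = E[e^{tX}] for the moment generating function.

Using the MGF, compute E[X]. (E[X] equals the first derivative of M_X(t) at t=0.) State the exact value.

E[X] = M^(1)(0) = 1

M_X(t) = 1/(1 - t)
M^(1)(t) = 1/(t^2 - 2*t + 1)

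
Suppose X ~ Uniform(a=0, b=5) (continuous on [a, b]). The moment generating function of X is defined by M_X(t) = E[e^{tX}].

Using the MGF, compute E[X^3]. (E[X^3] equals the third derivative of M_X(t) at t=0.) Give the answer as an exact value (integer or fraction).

M_X(t) = (e^(5*t) - 1)/(5*t)
D^3[M](t) = (125*t^3*e^(5*t) - 75*t^2*e^(5*t) + 30*t*e^(5*t) - 6*e^(5*t) + 6)/(5*t^4)

E[X^3] = D^3[M](0) = 125/4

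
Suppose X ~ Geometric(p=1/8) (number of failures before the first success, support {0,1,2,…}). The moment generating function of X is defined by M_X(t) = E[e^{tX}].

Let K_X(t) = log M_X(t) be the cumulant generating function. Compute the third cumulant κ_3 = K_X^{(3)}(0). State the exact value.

M_X(t) = 1/(8*(1 - 7*e^(t)/8))
K_X(t) = log M_X(t) = -log(1 - 7*e^(t)/8) - 3*log(2)
K′(t) = -7*e^(t)/(7*e^(t) - 8)
K′′(t) = 56*e^(t)/(49*e^(2*t) - 112*e^(t) + 64)
K′′′(t) = (-392*e^(2*t) - 448*e^(t))/(343*e^(3*t) - 1176*e^(2*t) + 1344*e^(t) - 512)

κ_3 = K′′′(0) = 840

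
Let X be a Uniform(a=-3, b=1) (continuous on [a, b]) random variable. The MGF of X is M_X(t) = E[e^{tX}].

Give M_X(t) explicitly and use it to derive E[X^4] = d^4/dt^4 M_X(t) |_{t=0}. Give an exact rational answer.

E[X^4] = M′′′′(0) = 61/5

M_X(t) = (e^(t) - e^(-3*t))/(4*t)
M′(t) = (t*e^(4*t) + 3*t - e^(4*t) + 1)*e^(-3*t)/(4*t^2)
M′′(t) = (t^2*e^(4*t) - 9*t^2 - 2*t*e^(4*t) - 6*t + 2*e^(4*t) - 2)*e^(-3*t)/(4*t^3)
M′′′(t) = (t^3*e^(4*t) + 27*t^3 - 3*t^2*e^(4*t) + 27*t^2 + 6*t*e^(4*t) + 18*t - 6*e^(4*t) + 6)*e^(-3*t)/(4*t^4)
M′′′′(t) = (t^4*e^(4*t) - 81*t^4 - 4*t^3*e^(4*t) - 108*t^3 + 12*t^2*e^(4*t) - 108*t^2 - 24*t*e^(4*t) - 72*t + 24*e^(4*t) - 24)*e^(-3*t)/(4*t^5)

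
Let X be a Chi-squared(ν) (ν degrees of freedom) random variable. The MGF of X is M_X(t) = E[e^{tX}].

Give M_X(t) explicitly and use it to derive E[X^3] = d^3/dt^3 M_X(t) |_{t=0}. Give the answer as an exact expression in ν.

M_X(t) = (1 - 2*t)^(-ν/2)
M^(3)(t) = (-ν^3 - 6*ν^2 - 8*ν)/(8*t^3*(1 - 2*t)^(ν/2) - 12*t^2*(1 - 2*t)^(ν/2) + 6*t*(1 - 2*t)^(ν/2) - (1 - 2*t)^(ν/2))

E[X^3] = M^(3)(0) = ν*(ν^2 + 6*ν + 8)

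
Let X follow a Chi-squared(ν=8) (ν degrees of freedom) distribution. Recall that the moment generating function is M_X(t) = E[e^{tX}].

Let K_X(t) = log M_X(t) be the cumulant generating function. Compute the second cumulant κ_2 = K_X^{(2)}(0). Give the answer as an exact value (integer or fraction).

κ_2 = K′′(0) = 16

M_X(t) = (1 - 2*t)^(-4)
K_X(t) = log M_X(t) = -4*log(1 - 2*t)
K′(t) = -8/(2*t - 1)
K′′(t) = 16/(4*t^2 - 4*t + 1)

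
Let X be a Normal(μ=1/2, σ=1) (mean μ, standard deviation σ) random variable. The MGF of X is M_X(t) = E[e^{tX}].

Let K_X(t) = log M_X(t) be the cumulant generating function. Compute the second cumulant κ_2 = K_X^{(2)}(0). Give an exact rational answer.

κ_2 = K′′(0) = 1

M_X(t) = e^(t^2/2 + t/2)
K_X(t) = log M_X(t) = t^2/2 + t/2
K′(t) = t + 1/2
K′′(t) = 1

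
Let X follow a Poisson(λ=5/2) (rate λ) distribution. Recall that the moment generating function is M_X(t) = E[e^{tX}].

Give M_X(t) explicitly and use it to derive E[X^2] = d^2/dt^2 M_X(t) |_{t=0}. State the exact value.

E[X^2] = D^2[M](0) = 35/4

M_X(t) = e^(5*e^(t)/2 - 5/2)
D^2[M](t) = (25*e^(2*t)*e^(5*e^(t)/2) + 10*e^(t)*e^(5*e^(t)/2))*e^(-5/2)/4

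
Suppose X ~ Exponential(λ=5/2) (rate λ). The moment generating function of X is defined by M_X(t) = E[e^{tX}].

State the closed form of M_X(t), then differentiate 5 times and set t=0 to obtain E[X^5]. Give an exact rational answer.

E[X^5] = M′′′′′(0) = 768/625

M_X(t) = 5/(2*(5/2 - t))
M′(t) = 10/(4*t^2 - 20*t + 25)
M′′(t) = -40/(8*t^3 - 60*t^2 + 150*t - 125)
M′′′(t) = 240/(16*t^4 - 160*t^3 + 600*t^2 - 1000*t + 625)
M′′′′(t) = -1920/(32*t^5 - 400*t^4 + 2000*t^3 - 5000*t^2 + 6250*t - 3125)
M′′′′′(t) = 19200/(64*t^6 - 960*t^5 + 6000*t^4 - 20000*t^3 + 37500*t^2 - 37500*t + 15625)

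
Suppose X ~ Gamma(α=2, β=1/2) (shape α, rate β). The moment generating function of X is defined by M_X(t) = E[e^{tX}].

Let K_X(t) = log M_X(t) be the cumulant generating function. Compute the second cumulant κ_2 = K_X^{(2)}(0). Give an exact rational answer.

κ_2 = K^(2)(0) = 8

M_X(t) = 1/(4*(1/2 - t)^2)
K_X(t) = log M_X(t) = -2*log(1/2 - t) - 2*log(2)
K^(2)(t) = 8/(4*t^2 - 4*t + 1)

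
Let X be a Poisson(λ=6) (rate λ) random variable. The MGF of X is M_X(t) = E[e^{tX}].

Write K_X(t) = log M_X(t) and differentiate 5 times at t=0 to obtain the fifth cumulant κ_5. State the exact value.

κ_5 = K^(5)(0) = 6

M_X(t) = e^(6*e^(t) - 6)
K_X(t) = log M_X(t) = 6*e^(t) - 6
K^(5)(t) = 6*e^(t)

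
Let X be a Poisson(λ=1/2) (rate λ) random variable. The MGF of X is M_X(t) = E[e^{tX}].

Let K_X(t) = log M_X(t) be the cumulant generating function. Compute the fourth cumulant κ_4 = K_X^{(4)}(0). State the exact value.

M_X(t) = e^(e^(t)/2 - 1/2)
K_X(t) = log M_X(t) = e^(t)/2 - 1/2
D^4[K](t) = e^(t)/2

κ_4 = D^4[K](0) = 1/2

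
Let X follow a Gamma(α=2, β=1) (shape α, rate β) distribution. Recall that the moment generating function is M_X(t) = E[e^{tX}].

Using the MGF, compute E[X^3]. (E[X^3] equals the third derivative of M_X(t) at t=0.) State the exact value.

E[X^3] = M′′′(0) = 24

M_X(t) = (1 - t)^(-2)
M′(t) = -2/(t^3 - 3*t^2 + 3*t - 1)
M′′(t) = 6/(t^4 - 4*t^3 + 6*t^2 - 4*t + 1)
M′′′(t) = -24/(t^5 - 5*t^4 + 10*t^3 - 10*t^2 + 5*t - 1)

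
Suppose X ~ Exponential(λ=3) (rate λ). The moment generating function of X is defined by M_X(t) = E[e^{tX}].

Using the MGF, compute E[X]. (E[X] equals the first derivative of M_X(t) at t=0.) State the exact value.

E[X] = M′(0) = 1/3

M_X(t) = 3/(3 - t)
M′(t) = 3/(t^2 - 6*t + 9)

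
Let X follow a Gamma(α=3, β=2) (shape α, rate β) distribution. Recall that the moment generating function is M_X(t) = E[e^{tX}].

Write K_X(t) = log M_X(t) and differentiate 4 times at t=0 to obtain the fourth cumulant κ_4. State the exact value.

κ_4 = d^4K/dt^4 |_{t=0} = 9/8

M_X(t) = 8/(2 - t)^3
K_X(t) = log M_X(t) = -3*log(2 - t) + 3*log(2)
dK/dt = -3/(t - 2)
d^2K/dt^2 = 3/(t^2 - 4*t + 4)
d^3K/dt^3 = -6/(t^3 - 6*t^2 + 12*t - 8)
d^4K/dt^4 = 18/(t^4 - 8*t^3 + 24*t^2 - 32*t + 16)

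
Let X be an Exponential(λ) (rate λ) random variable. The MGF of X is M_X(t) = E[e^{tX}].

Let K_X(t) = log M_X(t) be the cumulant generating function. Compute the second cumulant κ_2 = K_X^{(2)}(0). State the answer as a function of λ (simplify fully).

κ_2 = K′′(0) = λ^(-2)

M_X(t) = λ/(λ - t)
K_X(t) = log M_X(t) = log(λ) - log(λ - t)
K′(t) = -1/(-λ + t)
K′′(t) = 1/(λ^2 - 2*λ*t + t^2)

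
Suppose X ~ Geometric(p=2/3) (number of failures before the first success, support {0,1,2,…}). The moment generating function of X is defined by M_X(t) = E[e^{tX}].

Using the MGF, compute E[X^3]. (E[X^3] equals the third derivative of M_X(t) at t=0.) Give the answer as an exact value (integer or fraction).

M_X(t) = 2/(3*(1 - e^(t)/3))
M′(t) = 2*e^(t)/(e^(2*t) - 6*e^(t) + 9)
M′′(t) = (-2*e^(2*t) - 6*e^(t))/(e^(3*t) - 9*e^(2*t) + 27*e^(t) - 27)
M′′′(t) = (2*e^(3*t) + 24*e^(2*t) + 18*e^(t))/(e^(4*t) - 12*e^(3*t) + 54*e^(2*t) - 108*e^(t) + 81)

E[X^3] = M′′′(0) = 11/4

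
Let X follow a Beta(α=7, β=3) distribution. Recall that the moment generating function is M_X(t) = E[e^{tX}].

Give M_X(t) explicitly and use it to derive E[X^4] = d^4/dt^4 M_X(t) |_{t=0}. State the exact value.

M_X(t) = ₁F₁(7; 10; t)
M′(t) = 7*₁F₁(8; 11; t)/10
M′′(t) = 28*₁F₁(9; 12; t)/55
M′′′(t) = 21*₁F₁(10; 13; t)/55
M′′′′(t) = 42*₁F₁(11; 14; t)/143

E[X^4] = M′′′′(0) = 42/143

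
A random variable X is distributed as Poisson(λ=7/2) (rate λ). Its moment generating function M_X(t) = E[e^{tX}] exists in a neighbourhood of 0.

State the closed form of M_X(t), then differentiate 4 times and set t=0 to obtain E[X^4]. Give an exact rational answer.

M_X(t) = e^(7*e^(t)/2 - 7/2)
D^4[M](t) = (2401*e^(4*t)*e^(7*e^(t)/2) + 4116*e^(3*t)*e^(7*e^(t)/2) + 1372*e^(2*t)*e^(7*e^(t)/2) + 56*e^(t)*e^(7*e^(t)/2))*e^(-7/2)/16

E[X^4] = D^4[M](0) = 7945/16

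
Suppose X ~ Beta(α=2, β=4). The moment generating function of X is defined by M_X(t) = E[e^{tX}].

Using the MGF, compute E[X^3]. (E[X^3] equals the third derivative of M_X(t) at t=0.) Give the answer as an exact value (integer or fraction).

M_X(t) = ₁F₁(2; 6; t)
M′(t) = ₁F₁(3; 7; t)/3
M′′(t) = ₁F₁(4; 8; t)/7
M′′′(t) = ₁F₁(5; 9; t)/14

E[X^3] = M′′′(0) = 1/14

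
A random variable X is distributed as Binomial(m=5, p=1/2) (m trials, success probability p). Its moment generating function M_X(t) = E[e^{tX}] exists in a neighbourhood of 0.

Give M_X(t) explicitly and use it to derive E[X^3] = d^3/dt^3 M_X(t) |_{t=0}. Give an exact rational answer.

M_X(t) = (e^(t)/2 + 1/2)^5
M′(t) = 5*e^(5*t)/32 + 5*e^(4*t)/8 + 15*e^(3*t)/16 + 5*e^(2*t)/8 + 5*e^(t)/32
M′′(t) = 25*e^(5*t)/32 + 5*e^(4*t)/2 + 45*e^(3*t)/16 + 5*e^(2*t)/4 + 5*e^(t)/32
M′′′(t) = 125*e^(5*t)/32 + 10*e^(4*t) + 135*e^(3*t)/16 + 5*e^(2*t)/2 + 5*e^(t)/32

E[X^3] = M′′′(0) = 25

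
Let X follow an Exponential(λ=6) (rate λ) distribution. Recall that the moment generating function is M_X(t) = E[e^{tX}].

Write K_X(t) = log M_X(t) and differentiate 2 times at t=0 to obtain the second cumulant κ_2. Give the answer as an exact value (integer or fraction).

κ_2 = D^2[K](0) = 1/36

M_X(t) = 6/(6 - t)
K_X(t) = log M_X(t) = -log(6 - t) + log(6)
D^2[K](t) = 1/(t^2 - 12*t + 36)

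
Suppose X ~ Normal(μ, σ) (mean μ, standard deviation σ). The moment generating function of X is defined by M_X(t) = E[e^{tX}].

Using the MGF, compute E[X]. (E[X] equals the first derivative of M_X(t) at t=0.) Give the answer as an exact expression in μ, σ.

E[X] = D[M](0) = μ

M_X(t) = e^(μ*t + σ^2*t^2/2)
D[M](t) = μ*e^(μ*t)*e^(σ^2*t^2/2) + σ^2*t*e^(μ*t)*e^(σ^2*t^2/2)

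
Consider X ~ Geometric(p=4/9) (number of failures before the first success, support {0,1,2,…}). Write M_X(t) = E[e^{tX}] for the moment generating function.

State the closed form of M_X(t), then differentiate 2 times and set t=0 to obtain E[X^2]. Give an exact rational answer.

E[X^2] = M^(2)(0) = 35/8

M_X(t) = 4/(9*(1 - 5*e^(t)/9))
M^(2)(t) = (-100*e^(2*t) - 180*e^(t))/(125*e^(3*t) - 675*e^(2*t) + 1215*e^(t) - 729)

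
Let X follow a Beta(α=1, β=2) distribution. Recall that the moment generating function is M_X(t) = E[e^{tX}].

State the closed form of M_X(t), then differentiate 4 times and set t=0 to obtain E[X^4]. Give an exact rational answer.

M_X(t) = ₁F₁(1; 3; t)
M′(t) = ₁F₁(2; 4; t)/3
M′′(t) = ₁F₁(3; 5; t)/6
M′′′(t) = ₁F₁(4; 6; t)/10
M′′′′(t) = ₁F₁(5; 7; t)/15

E[X^4] = M′′′′(0) = 1/15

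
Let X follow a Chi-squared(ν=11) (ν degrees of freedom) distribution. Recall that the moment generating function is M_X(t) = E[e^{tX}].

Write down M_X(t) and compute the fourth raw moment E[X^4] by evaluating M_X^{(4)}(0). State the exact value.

M_X(t) = (1 - 2*t)^(-11/2)

E[X^4] = D^4[M](0) = 36465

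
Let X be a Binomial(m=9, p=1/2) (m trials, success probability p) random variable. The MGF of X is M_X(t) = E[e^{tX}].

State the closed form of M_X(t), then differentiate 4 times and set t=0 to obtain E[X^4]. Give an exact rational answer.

M_X(t) = (e^(t)/2 + 1/2)^9
M′(t) = 9*e^(9*t)/512 + 9*e^(8*t)/64 + 63*e^(7*t)/128 + 63*e^(6*t)/64 + 315*e^(5*t)/256 + 63*e^(4*t)/64 + 63*e^(3*t)/128 + 9*e^(2*t)/64 + 9*e^(t)/512
M′′(t) = 81*e^(9*t)/512 + 9*e^(8*t)/8 + 441*e^(7*t)/128 + 189*e^(6*t)/32 + 1575*e^(5*t)/256 + 63*e^(4*t)/16 + 189*e^(3*t)/128 + 9*e^(2*t)/32 + 9*e^(t)/512
M′′′(t) = 729*e^(9*t)/512 + 9*e^(8*t) + 3087*e^(7*t)/128 + 567*e^(6*t)/16 + 7875*e^(5*t)/256 + 63*e^(4*t)/4 + 567*e^(3*t)/128 + 9*e^(2*t)/16 + 9*e^(t)/512
M′′′′(t) = 6561*e^(9*t)/512 + 72*e^(8*t) + 21609*e^(7*t)/128 + 1701*e^(6*t)/8 + 39375*e^(5*t)/256 + 63*e^(4*t) + 1701*e^(3*t)/128 + 9*e^(2*t)/8 + 9*e^(t)/512

E[X^4] = M′′′′(0) = 1395/2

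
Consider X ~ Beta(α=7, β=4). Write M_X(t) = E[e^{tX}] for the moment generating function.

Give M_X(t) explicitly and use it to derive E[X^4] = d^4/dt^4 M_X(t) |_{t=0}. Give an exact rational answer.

M_X(t) = ₁F₁(7; 11; t)
dM/dt = 7*₁F₁(8; 12; t)/11
d^2M/dt^2 = 14*₁F₁(9; 13; t)/33
d^3M/dt^3 = 42*₁F₁(10; 14; t)/143
d^4M/dt^4 = 30*₁F₁(11; 15; t)/143

E[X^4] = d^4M/dt^4 |_{t=0} = 30/143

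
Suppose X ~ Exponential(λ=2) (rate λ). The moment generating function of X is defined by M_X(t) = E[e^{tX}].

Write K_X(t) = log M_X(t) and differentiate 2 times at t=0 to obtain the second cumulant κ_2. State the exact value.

M_X(t) = 2/(2 - t)
K_X(t) = log M_X(t) = -log(2 - t) + log(2)
D^2[K](t) = 1/(t^2 - 4*t + 4)

κ_2 = D^2[K](0) = 1/4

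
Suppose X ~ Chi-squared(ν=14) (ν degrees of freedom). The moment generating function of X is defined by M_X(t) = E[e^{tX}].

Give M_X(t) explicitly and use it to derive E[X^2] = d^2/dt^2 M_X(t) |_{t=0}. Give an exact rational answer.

E[X^2] = M′′(0) = 224

M_X(t) = (1 - 2*t)^(-7)
M′(t) = 14/(256*t^8 - 1024*t^7 + 1792*t^6 - 1792*t^5 + 1120*t^4 - 448*t^3 + 112*t^2 - 16*t + 1)
M′′(t) = -224/(512*t^9 - 2304*t^8 + 4608*t^7 - 5376*t^6 + 4032*t^5 - 2016*t^4 + 672*t^3 - 144*t^2 + 18*t - 1)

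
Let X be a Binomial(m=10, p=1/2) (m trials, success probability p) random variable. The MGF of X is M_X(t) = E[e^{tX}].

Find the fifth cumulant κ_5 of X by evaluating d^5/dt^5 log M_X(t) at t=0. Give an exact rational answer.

M_X(t) = (e^(t)/2 + 1/2)^10
K_X(t) = log M_X(t) = 10*log(e^(t)/2 + 1/2)
K′(t) = 10*e^(t)/(e^(t) + 1)
K′′(t) = 10*e^(t)/(e^(2*t) + 2*e^(t) + 1)
K′′′(t) = (-10*e^(2*t) + 10*e^(t))/(e^(3*t) + 3*e^(2*t) + 3*e^(t) + 1)
K′′′′(t) = (10*e^(3*t) - 40*e^(2*t) + 10*e^(t))/(e^(4*t) + 4*e^(3*t) + 6*e^(2*t) + 4*e^(t) + 1)
K′′′′′(t) = (-10*e^(4*t) + 110*e^(3*t) - 110*e^(2*t) + 10*e^(t))/(e^(5*t) + 5*e^(4*t) + 10*e^(3*t) + 10*e^(2*t) + 5*e^(t) + 1)

κ_5 = K′′′′′(0) = 0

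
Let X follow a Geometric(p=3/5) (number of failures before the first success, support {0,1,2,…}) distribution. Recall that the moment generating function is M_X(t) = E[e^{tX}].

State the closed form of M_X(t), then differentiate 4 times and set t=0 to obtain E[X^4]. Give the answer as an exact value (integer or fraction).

E[X^4] = M′′′′(0) = 602/27

M_X(t) = 3/(5*(1 - 2*e^(t)/5))
M′(t) = 6*e^(t)/(4*e^(2*t) - 20*e^(t) + 25)
M′′(t) = (-12*e^(2*t) - 30*e^(t))/(8*e^(3*t) - 60*e^(2*t) + 150*e^(t) - 125)
M′′′(t) = (24*e^(3*t) + 240*e^(2*t) + 150*e^(t))/(16*e^(4*t) - 160*e^(3*t) + 600*e^(2*t) - 1000*e^(t) + 625)
M′′′′(t) = (-48*e^(4*t) - 1320*e^(3*t) - 3300*e^(2*t) - 750*e^(t))/(32*e^(5*t) - 400*e^(4*t) + 2000*e^(3*t) - 5000*e^(2*t) + 6250*e^(t) - 3125)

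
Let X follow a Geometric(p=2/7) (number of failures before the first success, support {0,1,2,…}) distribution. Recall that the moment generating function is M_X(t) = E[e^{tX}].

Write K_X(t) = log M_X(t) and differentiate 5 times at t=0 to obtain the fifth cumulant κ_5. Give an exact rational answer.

κ_5 = d^5K/dt^5 |_{t=0} = 5565

M_X(t) = 2/(7*(1 - 5*e^(t)/7))
K_X(t) = log M_X(t) = -log(1 - 5*e^(t)/7) - log(7) + log(2)
dK/dt = -5*e^(t)/(5*e^(t) - 7)
d^2K/dt^2 = 35*e^(t)/(25*e^(2*t) - 70*e^(t) + 49)
d^3K/dt^3 = (-175*e^(2*t) - 245*e^(t))/(125*e^(3*t) - 525*e^(2*t) + 735*e^(t) - 343)
d^4K/dt^4 = (875*e^(3*t) + 4900*e^(2*t) + 1715*e^(t))/(625*e^(4*t) - 3500*e^(3*t) + 7350*e^(2*t) - 6860*e^(t) + 2401)
d^5K/dt^5 = (-4375*e^(4*t) - 67375*e^(3*t) - 94325*e^(2*t) - 12005*e^(t))/(3125*e^(5*t) - 21875*e^(4*t) + 61250*e^(3*t) - 85750*e^(2*t) + 60025*e^(t) - 16807)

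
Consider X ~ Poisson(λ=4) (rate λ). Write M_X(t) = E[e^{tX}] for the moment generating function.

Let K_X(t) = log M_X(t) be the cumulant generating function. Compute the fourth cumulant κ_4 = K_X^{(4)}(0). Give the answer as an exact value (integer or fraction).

M_X(t) = e^(4*e^(t) - 4)
K_X(t) = log M_X(t) = 4*e^(t) - 4
K^(4)(t) = 4*e^(t)

κ_4 = K^(4)(0) = 4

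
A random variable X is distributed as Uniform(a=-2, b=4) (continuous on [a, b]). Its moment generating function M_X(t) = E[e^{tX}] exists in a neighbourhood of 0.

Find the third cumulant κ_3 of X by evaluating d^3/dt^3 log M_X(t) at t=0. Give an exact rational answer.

κ_3 = D^3[K](0) = 0

M_X(t) = (e^(4*t) - e^(-2*t))/(6*t)
K_X(t) = log M_X(t) = -log(t) + log(e^(4*t) - e^(-2*t)) - log(6)
D^3[K](t) = (216*t^3*e^(12*t) + 216*t^3*e^(6*t) - 2*e^(18*t) + 6*e^(12*t) - 6*e^(6*t) + 2)/(t^3*e^(18*t) - 3*t^3*e^(12*t) + 3*t^3*e^(6*t) - t^3)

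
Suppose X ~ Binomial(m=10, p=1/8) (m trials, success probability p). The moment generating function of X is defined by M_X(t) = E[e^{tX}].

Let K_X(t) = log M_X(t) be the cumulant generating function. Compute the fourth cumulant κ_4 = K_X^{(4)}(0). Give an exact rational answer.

M_X(t) = (e^(t)/8 + 7/8)^10
K_X(t) = log M_X(t) = 10*log(e^(t)/8 + 7/8)
D^4[K](t) = (70*e^(3*t) - 1960*e^(2*t) + 3430*e^(t))/(e^(4*t) + 28*e^(3*t) + 294*e^(2*t) + 1372*e^(t) + 2401)

κ_4 = D^4[K](0) = 385/1024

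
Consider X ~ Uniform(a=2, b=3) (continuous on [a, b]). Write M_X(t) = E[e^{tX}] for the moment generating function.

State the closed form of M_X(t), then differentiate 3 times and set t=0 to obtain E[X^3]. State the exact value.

E[X^3] = d^3M/dt^3 |_{t=0} = 65/4

M_X(t) = (e^(3*t) - e^(2*t))/t
dM/dt = (3*t*e^(3*t) - 2*t*e^(2*t) - e^(3*t) + e^(2*t))/t^2
d^2M/dt^2 = (9*t^2*e^(3*t) - 4*t^2*e^(2*t) - 6*t*e^(3*t) + 4*t*e^(2*t) + 2*e^(3*t) - 2*e^(2*t))/t^3
d^3M/dt^3 = (27*t^3*e^(3*t) - 8*t^3*e^(2*t) - 27*t^2*e^(3*t) + 12*t^2*e^(2*t) + 18*t*e^(3*t) - 12*t*e^(2*t) - 6*e^(3*t) + 6*e^(2*t))/t^4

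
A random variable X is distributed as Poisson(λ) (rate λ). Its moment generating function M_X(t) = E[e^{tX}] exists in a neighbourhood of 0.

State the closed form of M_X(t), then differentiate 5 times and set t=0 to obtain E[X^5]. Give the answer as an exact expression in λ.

E[X^5] = D^5[M](0) = λ*(λ^4 + 10*λ^3 + 25*λ^2 + 15*λ + 1)

M_X(t) = e^(λ*(e^(t) - 1))
D^5[M](t) = (λ^5*e^(5*t)*e^(λ*e^(t)) + 10*λ^4*e^(4*t)*e^(λ*e^(t)) + 25*λ^3*e^(3*t)*e^(λ*e^(t)) + 15*λ^2*e^(2*t)*e^(λ*e^(t)) + λ*e^(t)*e^(λ*e^(t)))*e^(-λ)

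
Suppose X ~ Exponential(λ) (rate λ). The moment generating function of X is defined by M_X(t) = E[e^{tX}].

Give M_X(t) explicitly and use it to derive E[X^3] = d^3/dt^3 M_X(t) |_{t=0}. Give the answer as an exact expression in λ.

M_X(t) = λ/(λ - t)
D^3[M](t) = 6*λ/(λ^4 - 4*λ^3*t + 6*λ^2*t^2 - 4*λ*t^3 + t^4)

E[X^3] = D^3[M](0) = 6/λ^3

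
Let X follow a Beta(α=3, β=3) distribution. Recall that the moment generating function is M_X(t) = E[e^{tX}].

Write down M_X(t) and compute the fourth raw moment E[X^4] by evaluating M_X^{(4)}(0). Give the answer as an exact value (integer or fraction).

M_X(t) = ₁F₁(3; 6; t)
M′(t) = ₁F₁(4; 7; t)/2
M′′(t) = 2*₁F₁(5; 8; t)/7
M′′′(t) = 5*₁F₁(6; 9; t)/28
M′′′′(t) = 5*₁F₁(7; 10; t)/42

E[X^4] = M′′′′(0) = 5/42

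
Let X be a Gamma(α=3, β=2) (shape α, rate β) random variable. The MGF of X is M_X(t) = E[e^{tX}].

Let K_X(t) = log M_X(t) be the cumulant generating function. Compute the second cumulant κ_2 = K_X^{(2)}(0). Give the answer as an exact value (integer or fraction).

κ_2 = K^(2)(0) = 3/4

M_X(t) = 8/(2 - t)^3
K_X(t) = log M_X(t) = -3*log(2 - t) + 3*log(2)
K^(2)(t) = 3/(t^2 - 4*t + 4)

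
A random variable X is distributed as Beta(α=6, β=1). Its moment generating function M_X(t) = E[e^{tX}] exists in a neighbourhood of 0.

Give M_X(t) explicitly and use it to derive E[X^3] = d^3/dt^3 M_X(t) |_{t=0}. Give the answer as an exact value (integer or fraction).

M_X(t) = ₁F₁(6; 7; t)
M′(t) = 6*₁F₁(7; 8; t)/7
M′′(t) = 3*₁F₁(8; 9; t)/4
M′′′(t) = 2*₁F₁(9; 10; t)/3

E[X^3] = M′′′(0) = 2/3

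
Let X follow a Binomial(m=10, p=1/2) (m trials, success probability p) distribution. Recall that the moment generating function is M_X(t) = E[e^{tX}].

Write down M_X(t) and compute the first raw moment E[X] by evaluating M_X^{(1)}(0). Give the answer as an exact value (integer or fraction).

E[X] = dM/dt |_{t=0} = 5

M_X(t) = (e^(t)/2 + 1/2)^10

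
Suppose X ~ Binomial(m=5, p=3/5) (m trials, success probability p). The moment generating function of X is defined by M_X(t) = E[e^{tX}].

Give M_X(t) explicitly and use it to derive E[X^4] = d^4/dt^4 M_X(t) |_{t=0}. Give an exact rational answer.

M_X(t) = (3*e^(t)/5 + 2/5)^5
M^(4)(t) = 243*e^(5*t)/5 + 41472*e^(4*t)/625 + 17496*e^(3*t)/625 + 2304*e^(2*t)/625 + 48*e^(t)/625

E[X^4] = M^(4)(0) = 18339/125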